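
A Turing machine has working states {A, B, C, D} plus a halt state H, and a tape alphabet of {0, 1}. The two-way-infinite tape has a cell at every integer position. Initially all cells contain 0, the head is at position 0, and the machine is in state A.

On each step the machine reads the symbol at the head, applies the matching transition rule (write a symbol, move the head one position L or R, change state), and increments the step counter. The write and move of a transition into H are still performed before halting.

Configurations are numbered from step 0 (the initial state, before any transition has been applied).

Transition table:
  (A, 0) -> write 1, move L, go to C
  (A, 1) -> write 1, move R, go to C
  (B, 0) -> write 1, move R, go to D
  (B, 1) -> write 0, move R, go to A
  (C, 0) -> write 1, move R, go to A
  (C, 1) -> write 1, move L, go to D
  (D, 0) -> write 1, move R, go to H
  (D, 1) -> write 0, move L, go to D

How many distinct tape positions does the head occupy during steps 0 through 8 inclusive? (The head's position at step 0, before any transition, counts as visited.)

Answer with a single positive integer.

Step 1: in state A at pos 0, read 0 -> (A,0)->write 1,move L,goto C. Now: state=C, head=-1, tape[-2..1]=0010 (head:  ^)
Step 2: in state C at pos -1, read 0 -> (C,0)->write 1,move R,goto A. Now: state=A, head=0, tape[-2..1]=0110 (head:   ^)
Step 3: in state A at pos 0, read 1 -> (A,1)->write 1,move R,goto C. Now: state=C, head=1, tape[-2..2]=01100 (head:    ^)
Step 4: in state C at pos 1, read 0 -> (C,0)->write 1,move R,goto A. Now: state=A, head=2, tape[-2..3]=011100 (head:     ^)
Step 5: in state A at pos 2, read 0 -> (A,0)->write 1,move L,goto C. Now: state=C, head=1, tape[-2..3]=011110 (head:    ^)
Step 6: in state C at pos 1, read 1 -> (C,1)->write 1,move L,goto D. Now: state=D, head=0, tape[-2..3]=011110 (head:   ^)
Step 7: in state D at pos 0, read 1 -> (D,1)->write 0,move L,goto D. Now: state=D, head=-1, tape[-2..3]=010110 (head:  ^)
Step 8: in state D at pos -1, read 1 -> (D,1)->write 0,move L,goto D. Now: state=D, head=-2, tape[-3..3]=0000110 (head:  ^)
Head positions at steps 0..8: starting at 0, distinct positions visited = {-2, -1, 0, 1, 2} -> 5 position(s)

Answer: 5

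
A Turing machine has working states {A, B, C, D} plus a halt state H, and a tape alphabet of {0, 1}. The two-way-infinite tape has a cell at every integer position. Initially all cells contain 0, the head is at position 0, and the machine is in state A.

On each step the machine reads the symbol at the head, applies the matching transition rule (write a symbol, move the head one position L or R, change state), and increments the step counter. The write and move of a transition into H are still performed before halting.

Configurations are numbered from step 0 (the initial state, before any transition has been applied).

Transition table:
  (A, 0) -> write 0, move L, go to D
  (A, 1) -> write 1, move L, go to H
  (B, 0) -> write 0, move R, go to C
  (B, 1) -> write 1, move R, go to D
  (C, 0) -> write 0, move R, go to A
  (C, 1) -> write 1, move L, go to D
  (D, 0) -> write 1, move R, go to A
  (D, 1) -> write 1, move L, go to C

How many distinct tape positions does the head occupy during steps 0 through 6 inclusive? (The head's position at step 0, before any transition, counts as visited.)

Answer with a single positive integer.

Answer: 3

Derivation:
Step 1: in state A at pos 0, read 0 -> (A,0)->write 0,move L,goto D. Now: state=D, head=-1, tape[-2..1]=0000 (head:  ^)
Step 2: in state D at pos -1, read 0 -> (D,0)->write 1,move R,goto A. Now: state=A, head=0, tape[-2..1]=0100 (head:   ^)
Step 3: in state A at pos 0, read 0 -> (A,0)->write 0,move L,goto D. Now: state=D, head=-1, tape[-2..1]=0100 (head:  ^)
Step 4: in state D at pos -1, read 1 -> (D,1)->write 1,move L,goto C. Now: state=C, head=-2, tape[-3..1]=00100 (head:  ^)
Step 5: in state C at pos -2, read 0 -> (C,0)->write 0,move R,goto A. Now: state=A, head=-1, tape[-3..1]=00100 (head:   ^)
Step 6: in state A at pos -1, read 1 -> (A,1)->write 1,move L,goto H. Now: state=H, head=-2, tape[-3..1]=00100 (head:  ^)
Head positions at steps 0..6: starting at 0, distinct positions visited = {-2, -1, 0} -> 3 position(s)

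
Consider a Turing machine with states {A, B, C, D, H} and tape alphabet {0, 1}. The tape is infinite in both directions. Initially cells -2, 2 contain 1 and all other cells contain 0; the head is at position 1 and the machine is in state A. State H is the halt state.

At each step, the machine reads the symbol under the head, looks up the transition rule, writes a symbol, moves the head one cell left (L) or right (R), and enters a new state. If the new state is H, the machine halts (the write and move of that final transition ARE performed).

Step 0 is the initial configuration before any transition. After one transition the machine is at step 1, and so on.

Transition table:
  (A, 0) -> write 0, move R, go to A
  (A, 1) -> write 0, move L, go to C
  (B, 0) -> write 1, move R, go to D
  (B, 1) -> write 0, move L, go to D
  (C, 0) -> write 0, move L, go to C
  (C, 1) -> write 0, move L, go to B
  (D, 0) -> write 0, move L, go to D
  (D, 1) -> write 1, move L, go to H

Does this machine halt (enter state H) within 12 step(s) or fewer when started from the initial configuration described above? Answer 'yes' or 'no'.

Step 1: in state A at pos 1, read 0 -> (A,0)->write 0,move R,goto A. Now: state=A, head=2, tape[-3..3]=0100010 (head:      ^)
Step 2: in state A at pos 2, read 1 -> (A,1)->write 0,move L,goto C. Now: state=C, head=1, tape[-3..3]=0100000 (head:     ^)
Step 3: in state C at pos 1, read 0 -> (C,0)->write 0,move L,goto C. Now: state=C, head=0, tape[-3..3]=0100000 (head:    ^)
Step 4: in state C at pos 0, read 0 -> (C,0)->write 0,move L,goto C. Now: state=C, head=-1, tape[-3..3]=0100000 (head:   ^)
Step 5: in state C at pos -1, read 0 -> (C,0)->write 0,move L,goto C. Now: state=C, head=-2, tape[-3..3]=0100000 (head:  ^)
Step 6: in state C at pos -2, read 1 -> (C,1)->write 0,move L,goto B. Now: state=B, head=-3, tape[-4..3]=00000000 (head:  ^)
Step 7: in state B at pos -3, read 0 -> (B,0)->write 1,move R,goto D. Now: state=D, head=-2, tape[-4..3]=01000000 (head:   ^)
Step 8: in state D at pos -2, read 0 -> (D,0)->write 0,move L,goto D. Now: state=D, head=-3, tape[-4..3]=01000000 (head:  ^)
Step 9: in state D at pos -3, read 1 -> (D,1)->write 1,move L,goto H. Now: state=H, head=-4, tape[-5..3]=001000000 (head:  ^)
State H reached at step 9; 9 <= 12 -> yes

Answer: yes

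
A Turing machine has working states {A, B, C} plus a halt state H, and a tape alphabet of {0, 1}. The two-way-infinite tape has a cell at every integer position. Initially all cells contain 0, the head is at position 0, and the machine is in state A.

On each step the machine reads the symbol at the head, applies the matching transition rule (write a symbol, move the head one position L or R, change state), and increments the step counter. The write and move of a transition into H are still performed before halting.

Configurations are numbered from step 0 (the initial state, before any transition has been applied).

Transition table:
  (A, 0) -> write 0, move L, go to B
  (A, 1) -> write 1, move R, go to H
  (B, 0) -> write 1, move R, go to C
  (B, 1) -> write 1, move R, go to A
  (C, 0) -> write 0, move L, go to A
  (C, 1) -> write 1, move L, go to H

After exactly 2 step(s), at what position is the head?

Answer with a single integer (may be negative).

Answer: 0

Derivation:
Step 1: in state A at pos 0, read 0 -> (A,0)->write 0,move L,goto B. Now: state=B, head=-1, tape[-2..1]=0000 (head:  ^)
Step 2: in state B at pos -1, read 0 -> (B,0)->write 1,move R,goto C. Now: state=C, head=0, tape[-2..1]=0100 (head:   ^)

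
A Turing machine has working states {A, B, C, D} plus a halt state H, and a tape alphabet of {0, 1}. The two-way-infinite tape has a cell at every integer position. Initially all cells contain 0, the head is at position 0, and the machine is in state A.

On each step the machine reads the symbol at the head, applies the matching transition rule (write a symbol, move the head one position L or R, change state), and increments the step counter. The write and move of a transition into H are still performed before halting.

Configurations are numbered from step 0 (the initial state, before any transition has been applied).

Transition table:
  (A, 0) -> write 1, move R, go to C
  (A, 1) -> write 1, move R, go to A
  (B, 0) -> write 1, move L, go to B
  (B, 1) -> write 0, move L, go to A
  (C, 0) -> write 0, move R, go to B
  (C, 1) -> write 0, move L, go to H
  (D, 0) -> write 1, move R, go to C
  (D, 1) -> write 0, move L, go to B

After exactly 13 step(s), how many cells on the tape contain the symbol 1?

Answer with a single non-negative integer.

Answer: 3

Derivation:
Step 1: in state A at pos 0, read 0 -> (A,0)->write 1,move R,goto C. Now: state=C, head=1, tape[-1..2]=0100 (head:   ^)
Step 2: in state C at pos 1, read 0 -> (C,0)->write 0,move R,goto B. Now: state=B, head=2, tape[-1..3]=01000 (head:    ^)
Step 3: in state B at pos 2, read 0 -> (B,0)->write 1,move L,goto B. Now: state=B, head=1, tape[-1..3]=01010 (head:   ^)
Step 4: in state B at pos 1, read 0 -> (B,0)->write 1,move L,goto B. Now: state=B, head=0, tape[-1..3]=01110 (head:  ^)
Step 5: in state B at pos 0, read 1 -> (B,1)->write 0,move L,goto A. Now: state=A, head=-1, tape[-2..3]=000110 (head:  ^)
Step 6: in state A at pos -1, read 0 -> (A,0)->write 1,move R,goto C. Now: state=C, head=0, tape[-2..3]=010110 (head:   ^)
Step 7: in state C at pos 0, read 0 -> (C,0)->write 0,move R,goto B. Now: state=B, head=1, tape[-2..3]=010110 (head:    ^)
Step 8: in state B at pos 1, read 1 -> (B,1)->write 0,move L,goto A. Now: state=A, head=0, tape[-2..3]=010010 (head:   ^)
Step 9: in state A at pos 0, read 0 -> (A,0)->write 1,move R,goto C. Now: state=C, head=1, tape[-2..3]=011010 (head:    ^)
Step 10: in state C at pos 1, read 0 -> (C,0)->write 0,move R,goto B. Now: state=B, head=2, tape[-2..3]=011010 (head:     ^)
Step 11: in state B at pos 2, read 1 -> (B,1)->write 0,move L,goto A. Now: state=A, head=1, tape[-2..3]=011000 (head:    ^)
Step 12: in state A at pos 1, read 0 -> (A,0)->write 1,move R,goto C. Now: state=C, head=2, tape[-2..3]=011100 (head:     ^)
Step 13: in state C at pos 2, read 0 -> (C,0)->write 0,move R,goto B. Now: state=B, head=3, tape[-2..4]=0111000 (head:      ^)
Cells containing 1 after step 13: {-1, 0, 1} -> 3 cell(s)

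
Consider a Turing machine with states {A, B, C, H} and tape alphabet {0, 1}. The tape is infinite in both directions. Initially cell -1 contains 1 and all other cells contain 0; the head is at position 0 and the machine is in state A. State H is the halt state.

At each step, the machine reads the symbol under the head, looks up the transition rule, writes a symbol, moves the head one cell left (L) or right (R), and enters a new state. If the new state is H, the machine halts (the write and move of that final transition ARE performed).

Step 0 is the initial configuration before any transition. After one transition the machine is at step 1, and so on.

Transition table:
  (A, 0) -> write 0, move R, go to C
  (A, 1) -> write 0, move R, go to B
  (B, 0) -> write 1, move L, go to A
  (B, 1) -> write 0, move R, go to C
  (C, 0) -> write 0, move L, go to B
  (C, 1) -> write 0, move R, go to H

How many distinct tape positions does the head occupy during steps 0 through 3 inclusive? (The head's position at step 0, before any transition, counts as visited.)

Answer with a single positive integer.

Step 1: in state A at pos 0, read 0 -> (A,0)->write 0,move R,goto C. Now: state=C, head=1, tape[-2..2]=01000 (head:    ^)
Step 2: in state C at pos 1, read 0 -> (C,0)->write 0,move L,goto B. Now: state=B, head=0, tape[-2..2]=01000 (head:   ^)
Step 3: in state B at pos 0, read 0 -> (B,0)->write 1,move L,goto A. Now: state=A, head=-1, tape[-2..2]=01100 (head:  ^)
Head positions at steps 0..3: starting at 0, distinct positions visited = {-1, 0, 1} -> 3 position(s)

Answer: 3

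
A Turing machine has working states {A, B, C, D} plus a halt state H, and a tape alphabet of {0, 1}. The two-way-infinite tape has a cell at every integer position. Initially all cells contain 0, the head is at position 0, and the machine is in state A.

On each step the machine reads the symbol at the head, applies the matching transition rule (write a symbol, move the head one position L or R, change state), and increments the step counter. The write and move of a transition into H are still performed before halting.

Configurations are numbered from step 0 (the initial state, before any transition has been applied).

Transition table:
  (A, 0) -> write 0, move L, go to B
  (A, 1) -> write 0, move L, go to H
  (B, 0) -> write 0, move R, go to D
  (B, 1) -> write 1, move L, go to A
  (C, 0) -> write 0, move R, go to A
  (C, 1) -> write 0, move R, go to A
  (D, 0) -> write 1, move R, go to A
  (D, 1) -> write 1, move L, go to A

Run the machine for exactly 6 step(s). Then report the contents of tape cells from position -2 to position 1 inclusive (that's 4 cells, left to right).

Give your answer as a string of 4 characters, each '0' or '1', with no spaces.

Step 1: in state A at pos 0, read 0 -> (A,0)->write 0,move L,goto B. Now: state=B, head=-1, tape[-2..1]=0000 (head:  ^)
Step 2: in state B at pos -1, read 0 -> (B,0)->write 0,move R,goto D. Now: state=D, head=0, tape[-2..1]=0000 (head:   ^)
Step 3: in state D at pos 0, read 0 -> (D,0)->write 1,move R,goto A. Now: state=A, head=1, tape[-2..2]=00100 (head:    ^)
Step 4: in state A at pos 1, read 0 -> (A,0)->write 0,move L,goto B. Now: state=B, head=0, tape[-2..2]=00100 (head:   ^)
Step 5: in state B at pos 0, read 1 -> (B,1)->write 1,move L,goto A. Now: state=A, head=-1, tape[-2..2]=00100 (head:  ^)
Step 6: in state A at pos -1, read 0 -> (A,0)->write 0,move L,goto B. Now: state=B, head=-2, tape[-3..2]=000100 (head:  ^)

Answer: 0010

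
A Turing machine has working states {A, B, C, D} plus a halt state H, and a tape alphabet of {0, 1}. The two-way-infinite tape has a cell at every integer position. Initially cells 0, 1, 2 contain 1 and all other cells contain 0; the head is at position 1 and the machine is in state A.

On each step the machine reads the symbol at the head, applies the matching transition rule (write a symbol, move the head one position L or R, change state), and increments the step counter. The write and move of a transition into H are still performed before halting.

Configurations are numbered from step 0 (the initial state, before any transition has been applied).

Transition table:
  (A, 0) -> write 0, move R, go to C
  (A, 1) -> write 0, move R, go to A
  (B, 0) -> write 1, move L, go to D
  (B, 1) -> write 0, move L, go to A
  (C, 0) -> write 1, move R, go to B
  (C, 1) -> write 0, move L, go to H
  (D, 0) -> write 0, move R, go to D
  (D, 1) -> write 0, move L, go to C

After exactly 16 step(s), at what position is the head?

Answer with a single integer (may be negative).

Answer: -1

Derivation:
Step 1: in state A at pos 1, read 1 -> (A,1)->write 0,move R,goto A. Now: state=A, head=2, tape[-1..3]=01010 (head:    ^)
Step 2: in state A at pos 2, read 1 -> (A,1)->write 0,move R,goto A. Now: state=A, head=3, tape[-1..4]=010000 (head:     ^)
Step 3: in state A at pos 3, read 0 -> (A,0)->write 0,move R,goto C. Now: state=C, head=4, tape[-1..5]=0100000 (head:      ^)
Step 4: in state C at pos 4, read 0 -> (C,0)->write 1,move R,goto B. Now: state=B, head=5, tape[-1..6]=01000100 (head:       ^)
Step 5: in state B at pos 5, read 0 -> (B,0)->write 1,move L,goto D. Now: state=D, head=4, tape[-1..6]=01000110 (head:      ^)
Step 6: in state D at pos 4, read 1 -> (D,1)->write 0,move L,goto C. Now: state=C, head=3, tape[-1..6]=01000010 (head:     ^)
Step 7: in state C at pos 3, read 0 -> (C,0)->write 1,move R,goto B. Now: state=B, head=4, tape[-1..6]=01001010 (head:      ^)
Step 8: in state B at pos 4, read 0 -> (B,0)->write 1,move L,goto D. Now: state=D, head=3, tape[-1..6]=01001110 (head:     ^)
Step 9: in state D at pos 3, read 1 -> (D,1)->write 0,move L,goto C. Now: state=C, head=2, tape[-1..6]=01000110 (head:    ^)
Step 10: in state C at pos 2, read 0 -> (C,0)->write 1,move R,goto B. Now: state=B, head=3, tape[-1..6]=01010110 (head:     ^)
Step 11: in state B at pos 3, read 0 -> (B,0)->write 1,move L,goto D. Now: state=D, head=2, tape[-1..6]=01011110 (head:    ^)
Step 12: in state D at pos 2, read 1 -> (D,1)->write 0,move L,goto C. Now: state=C, head=1, tape[-1..6]=01001110 (head:   ^)
Step 13: in state C at pos 1, read 0 -> (C,0)->write 1,move R,goto B. Now: state=B, head=2, tape[-1..6]=01101110 (head:    ^)
Step 14: in state B at pos 2, read 0 -> (B,0)->write 1,move L,goto D. Now: state=D, head=1, tape[-1..6]=01111110 (head:   ^)
Step 15: in state D at pos 1, read 1 -> (D,1)->write 0,move L,goto C. Now: state=C, head=0, tape[-1..6]=01011110 (head:  ^)
Step 16: in state C at pos 0, read 1 -> (C,1)->write 0,move L,goto H. Now: state=H, head=-1, tape[-2..6]=000011110 (head:  ^)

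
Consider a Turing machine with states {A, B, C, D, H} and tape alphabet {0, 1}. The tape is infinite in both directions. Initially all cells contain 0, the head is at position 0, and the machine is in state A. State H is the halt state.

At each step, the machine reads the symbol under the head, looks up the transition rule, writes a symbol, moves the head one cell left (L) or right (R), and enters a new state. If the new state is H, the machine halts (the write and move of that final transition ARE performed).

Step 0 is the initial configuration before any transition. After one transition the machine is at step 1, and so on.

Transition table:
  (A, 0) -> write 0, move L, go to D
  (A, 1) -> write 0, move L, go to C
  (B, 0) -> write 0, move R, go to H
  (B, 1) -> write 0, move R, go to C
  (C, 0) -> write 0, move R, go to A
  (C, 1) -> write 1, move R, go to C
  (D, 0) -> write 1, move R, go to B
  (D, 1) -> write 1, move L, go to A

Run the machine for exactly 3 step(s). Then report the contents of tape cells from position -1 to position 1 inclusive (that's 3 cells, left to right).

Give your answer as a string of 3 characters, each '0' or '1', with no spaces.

Step 1: in state A at pos 0, read 0 -> (A,0)->write 0,move L,goto D. Now: state=D, head=-1, tape[-2..1]=0000 (head:  ^)
Step 2: in state D at pos -1, read 0 -> (D,0)->write 1,move R,goto B. Now: state=B, head=0, tape[-2..1]=0100 (head:   ^)
Step 3: in state B at pos 0, read 0 -> (B,0)->write 0,move R,goto H. Now: state=H, head=1, tape[-2..2]=01000 (head:    ^)

Answer: 100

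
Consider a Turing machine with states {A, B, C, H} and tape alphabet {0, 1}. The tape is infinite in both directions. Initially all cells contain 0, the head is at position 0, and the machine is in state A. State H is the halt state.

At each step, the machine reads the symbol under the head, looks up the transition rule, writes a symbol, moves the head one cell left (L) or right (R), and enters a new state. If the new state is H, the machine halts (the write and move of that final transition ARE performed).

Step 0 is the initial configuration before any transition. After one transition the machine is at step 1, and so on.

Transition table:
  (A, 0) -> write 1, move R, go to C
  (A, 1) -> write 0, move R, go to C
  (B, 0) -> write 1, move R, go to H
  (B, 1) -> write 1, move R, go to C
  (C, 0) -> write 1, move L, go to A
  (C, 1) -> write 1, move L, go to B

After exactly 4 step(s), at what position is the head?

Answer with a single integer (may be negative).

Answer: 0

Derivation:
Step 1: in state A at pos 0, read 0 -> (A,0)->write 1,move R,goto C. Now: state=C, head=1, tape[-1..2]=0100 (head:   ^)
Step 2: in state C at pos 1, read 0 -> (C,0)->write 1,move L,goto A. Now: state=A, head=0, tape[-1..2]=0110 (head:  ^)
Step 3: in state A at pos 0, read 1 -> (A,1)->write 0,move R,goto C. Now: state=C, head=1, tape[-1..2]=0010 (head:   ^)
Step 4: in state C at pos 1, read 1 -> (C,1)->write 1,move L,goto B. Now: state=B, head=0, tape[-1..2]=0010 (head:  ^)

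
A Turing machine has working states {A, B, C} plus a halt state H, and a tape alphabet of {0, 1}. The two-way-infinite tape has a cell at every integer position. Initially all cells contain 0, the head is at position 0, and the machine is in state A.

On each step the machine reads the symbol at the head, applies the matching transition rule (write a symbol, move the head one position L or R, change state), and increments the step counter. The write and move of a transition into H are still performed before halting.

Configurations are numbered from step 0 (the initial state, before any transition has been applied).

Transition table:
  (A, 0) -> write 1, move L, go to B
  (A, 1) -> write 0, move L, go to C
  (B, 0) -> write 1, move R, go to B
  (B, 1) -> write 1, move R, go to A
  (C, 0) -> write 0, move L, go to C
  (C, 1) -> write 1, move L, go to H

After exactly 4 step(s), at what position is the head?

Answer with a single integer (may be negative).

Step 1: in state A at pos 0, read 0 -> (A,0)->write 1,move L,goto B. Now: state=B, head=-1, tape[-2..1]=0010 (head:  ^)
Step 2: in state B at pos -1, read 0 -> (B,0)->write 1,move R,goto B. Now: state=B, head=0, tape[-2..1]=0110 (head:   ^)
Step 3: in state B at pos 0, read 1 -> (B,1)->write 1,move R,goto A. Now: state=A, head=1, tape[-2..2]=01100 (head:    ^)
Step 4: in state A at pos 1, read 0 -> (A,0)->write 1,move L,goto B. Now: state=B, head=0, tape[-2..2]=01110 (head:   ^)

Answer: 0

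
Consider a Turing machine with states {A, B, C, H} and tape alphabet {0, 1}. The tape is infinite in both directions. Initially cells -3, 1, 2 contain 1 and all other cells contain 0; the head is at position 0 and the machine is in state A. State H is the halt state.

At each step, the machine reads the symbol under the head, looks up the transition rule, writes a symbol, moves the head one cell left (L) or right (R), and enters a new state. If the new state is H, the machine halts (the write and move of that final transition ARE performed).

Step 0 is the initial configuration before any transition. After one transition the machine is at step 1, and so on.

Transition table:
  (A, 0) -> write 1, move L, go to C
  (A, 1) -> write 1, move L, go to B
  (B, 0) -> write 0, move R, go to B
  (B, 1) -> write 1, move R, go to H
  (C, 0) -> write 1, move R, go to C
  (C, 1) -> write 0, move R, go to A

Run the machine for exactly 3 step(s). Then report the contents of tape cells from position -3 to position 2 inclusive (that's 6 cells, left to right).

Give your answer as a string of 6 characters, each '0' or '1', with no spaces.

Step 1: in state A at pos 0, read 0 -> (A,0)->write 1,move L,goto C. Now: state=C, head=-1, tape[-4..3]=01001110 (head:    ^)
Step 2: in state C at pos -1, read 0 -> (C,0)->write 1,move R,goto C. Now: state=C, head=0, tape[-4..3]=01011110 (head:     ^)
Step 3: in state C at pos 0, read 1 -> (C,1)->write 0,move R,goto A. Now: state=A, head=1, tape[-4..3]=01010110 (head:      ^)

Answer: 101011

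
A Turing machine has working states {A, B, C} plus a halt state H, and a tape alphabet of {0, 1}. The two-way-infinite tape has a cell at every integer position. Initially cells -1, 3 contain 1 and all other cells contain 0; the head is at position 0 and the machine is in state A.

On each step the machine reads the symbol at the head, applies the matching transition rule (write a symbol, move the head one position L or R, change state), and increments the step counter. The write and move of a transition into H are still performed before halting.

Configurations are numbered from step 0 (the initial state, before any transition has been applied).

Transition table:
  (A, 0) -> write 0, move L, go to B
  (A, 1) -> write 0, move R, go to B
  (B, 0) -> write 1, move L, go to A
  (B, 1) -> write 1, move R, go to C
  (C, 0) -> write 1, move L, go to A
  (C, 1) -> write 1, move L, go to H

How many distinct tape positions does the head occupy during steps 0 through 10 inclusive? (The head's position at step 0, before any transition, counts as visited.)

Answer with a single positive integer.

Answer: 4

Derivation:
Step 1: in state A at pos 0, read 0 -> (A,0)->write 0,move L,goto B. Now: state=B, head=-1, tape[-2..4]=0100010 (head:  ^)
Step 2: in state B at pos -1, read 1 -> (B,1)->write 1,move R,goto C. Now: state=C, head=0, tape[-2..4]=0100010 (head:   ^)
Step 3: in state C at pos 0, read 0 -> (C,0)->write 1,move L,goto A. Now: state=A, head=-1, tape[-2..4]=0110010 (head:  ^)
Step 4: in state A at pos -1, read 1 -> (A,1)->write 0,move R,goto B. Now: state=B, head=0, tape[-2..4]=0010010 (head:   ^)
Step 5: in state B at pos 0, read 1 -> (B,1)->write 1,move R,goto C. Now: state=C, head=1, tape[-2..4]=0010010 (head:    ^)
Step 6: in state C at pos 1, read 0 -> (C,0)->write 1,move L,goto A. Now: state=A, head=0, tape[-2..4]=0011010 (head:   ^)
Step 7: in state A at pos 0, read 1 -> (A,1)->write 0,move R,goto B. Now: state=B, head=1, tape[-2..4]=0001010 (head:    ^)
Step 8: in state B at pos 1, read 1 -> (B,1)->write 1,move R,goto C. Now: state=C, head=2, tape[-2..4]=0001010 (head:     ^)
Step 9: in state C at pos 2, read 0 -> (C,0)->write 1,move L,goto A. Now: state=A, head=1, tape[-2..4]=0001110 (head:    ^)
Step 10: in state A at pos 1, read 1 -> (A,1)->write 0,move R,goto B. Now: state=B, head=2, tape[-2..4]=0000110 (head:     ^)
Head positions at steps 0..10: starting at 0, distinct positions visited = {-1, 0, 1, 2} -> 4 position(s)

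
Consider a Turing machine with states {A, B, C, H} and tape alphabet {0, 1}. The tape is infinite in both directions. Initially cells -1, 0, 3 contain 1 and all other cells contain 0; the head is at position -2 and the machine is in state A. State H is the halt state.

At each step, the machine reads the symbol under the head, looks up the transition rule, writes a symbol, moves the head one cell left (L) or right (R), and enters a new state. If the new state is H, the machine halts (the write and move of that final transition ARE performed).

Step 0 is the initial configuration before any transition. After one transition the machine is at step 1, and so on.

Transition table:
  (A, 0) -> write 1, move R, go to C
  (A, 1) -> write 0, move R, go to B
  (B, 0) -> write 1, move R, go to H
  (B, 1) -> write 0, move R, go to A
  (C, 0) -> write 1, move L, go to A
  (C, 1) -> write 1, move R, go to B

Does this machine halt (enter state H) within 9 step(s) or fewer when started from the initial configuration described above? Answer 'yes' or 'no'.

Step 1: in state A at pos -2, read 0 -> (A,0)->write 1,move R,goto C. Now: state=C, head=-1, tape[-3..4]=01110010 (head:   ^)
Step 2: in state C at pos -1, read 1 -> (C,1)->write 1,move R,goto B. Now: state=B, head=0, tape[-3..4]=01110010 (head:    ^)
Step 3: in state B at pos 0, read 1 -> (B,1)->write 0,move R,goto A. Now: state=A, head=1, tape[-3..4]=01100010 (head:     ^)
Step 4: in state A at pos 1, read 0 -> (A,0)->write 1,move R,goto C. Now: state=C, head=2, tape[-3..4]=01101010 (head:      ^)
Step 5: in state C at pos 2, read 0 -> (C,0)->write 1,move L,goto A. Now: state=A, head=1, tape[-3..4]=01101110 (head:     ^)
Step 6: in state A at pos 1, read 1 -> (A,1)->write 0,move R,goto B. Now: state=B, head=2, tape[-3..4]=01100110 (head:      ^)
Step 7: in state B at pos 2, read 1 -> (B,1)->write 0,move R,goto A. Now: state=A, head=3, tape[-3..4]=01100010 (head:       ^)
Step 8: in state A at pos 3, read 1 -> (A,1)->write 0,move R,goto B. Now: state=B, head=4, tape[-3..5]=011000000 (head:        ^)
Step 9: in state B at pos 4, read 0 -> (B,0)->write 1,move R,goto H. Now: state=H, head=5, tape[-3..6]=0110000100 (head:         ^)
State H reached at step 9; 9 <= 9 -> yes

Answer: yes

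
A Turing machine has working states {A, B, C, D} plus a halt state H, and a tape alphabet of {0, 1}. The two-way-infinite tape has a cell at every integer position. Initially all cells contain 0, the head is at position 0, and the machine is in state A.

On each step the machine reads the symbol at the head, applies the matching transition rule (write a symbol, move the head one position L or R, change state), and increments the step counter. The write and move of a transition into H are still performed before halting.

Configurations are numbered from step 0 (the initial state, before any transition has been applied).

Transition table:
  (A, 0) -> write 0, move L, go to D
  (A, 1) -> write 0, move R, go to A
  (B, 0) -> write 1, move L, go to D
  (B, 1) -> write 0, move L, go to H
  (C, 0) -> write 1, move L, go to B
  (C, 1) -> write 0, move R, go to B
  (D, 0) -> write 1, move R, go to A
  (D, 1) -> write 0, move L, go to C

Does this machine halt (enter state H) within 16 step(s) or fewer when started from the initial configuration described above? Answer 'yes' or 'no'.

Step 1: in state A at pos 0, read 0 -> (A,0)->write 0,move L,goto D. Now: state=D, head=-1, tape[-2..1]=0000 (head:  ^)
Step 2: in state D at pos -1, read 0 -> (D,0)->write 1,move R,goto A. Now: state=A, head=0, tape[-2..1]=0100 (head:   ^)
Step 3: in state A at pos 0, read 0 -> (A,0)->write 0,move L,goto D. Now: state=D, head=-1, tape[-2..1]=0100 (head:  ^)
Step 4: in state D at pos -1, read 1 -> (D,1)->write 0,move L,goto C. Now: state=C, head=-2, tape[-3..1]=00000 (head:  ^)
Step 5: in state C at pos -2, read 0 -> (C,0)->write 1,move L,goto B. Now: state=B, head=-3, tape[-4..1]=001000 (head:  ^)
Step 6: in state B at pos -3, read 0 -> (B,0)->write 1,move L,goto D. Now: state=D, head=-4, tape[-5..1]=0011000 (head:  ^)
Step 7: in state D at pos -4, read 0 -> (D,0)->write 1,move R,goto A. Now: state=A, head=-3, tape[-5..1]=0111000 (head:   ^)
Step 8: in state A at pos -3, read 1 -> (A,1)->write 0,move R,goto A. Now: state=A, head=-2, tape[-5..1]=0101000 (head:    ^)
Step 9: in state A at pos -2, read 1 -> (A,1)->write 0,move R,goto A. Now: state=A, head=-1, tape[-5..1]=0100000 (head:     ^)
Step 10: in state A at pos -1, read 0 -> (A,0)->write 0,move L,goto D. Now: state=D, head=-2, tape[-5..1]=0100000 (head:    ^)
Step 11: in state D at pos -2, read 0 -> (D,0)->write 1,move R,goto A. Now: state=A, head=-1, tape[-5..1]=0101000 (head:     ^)
Step 12: in state A at pos -1, read 0 -> (A,0)->write 0,move L,goto D. Now: state=D, head=-2, tape[-5..1]=0101000 (head:    ^)
Step 13: in state D at pos -2, read 1 -> (D,1)->write 0,move L,goto C. Now: state=C, head=-3, tape[-5..1]=0100000 (head:   ^)
Step 14: in state C at pos -3, read 0 -> (C,0)->write 1,move L,goto B. Now: state=B, head=-4, tape[-5..1]=0110000 (head:  ^)
Step 15: in state B at pos -4, read 1 -> (B,1)->write 0,move L,goto H. Now: state=H, head=-5, tape[-6..1]=00010000 (head:  ^)
State H reached at step 15; 15 <= 16 -> yes

Answer: yes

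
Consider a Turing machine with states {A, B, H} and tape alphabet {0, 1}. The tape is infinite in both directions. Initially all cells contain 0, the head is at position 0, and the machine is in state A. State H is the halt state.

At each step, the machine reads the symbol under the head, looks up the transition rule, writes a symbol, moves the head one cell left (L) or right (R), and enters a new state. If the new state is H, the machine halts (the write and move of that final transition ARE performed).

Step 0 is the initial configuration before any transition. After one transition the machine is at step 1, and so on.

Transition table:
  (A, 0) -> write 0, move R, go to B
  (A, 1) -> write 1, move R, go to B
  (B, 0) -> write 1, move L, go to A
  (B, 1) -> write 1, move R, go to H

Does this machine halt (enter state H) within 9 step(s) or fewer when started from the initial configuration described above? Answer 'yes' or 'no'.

Answer: yes

Derivation:
Step 1: in state A at pos 0, read 0 -> (A,0)->write 0,move R,goto B. Now: state=B, head=1, tape[-1..2]=0000 (head:   ^)
Step 2: in state B at pos 1, read 0 -> (B,0)->write 1,move L,goto A. Now: state=A, head=0, tape[-1..2]=0010 (head:  ^)
Step 3: in state A at pos 0, read 0 -> (A,0)->write 0,move R,goto B. Now: state=B, head=1, tape[-1..2]=0010 (head:   ^)
Step 4: in state B at pos 1, read 1 -> (B,1)->write 1,move R,goto H. Now: state=H, head=2, tape[-1..3]=00100 (head:    ^)
State H reached at step 4; 4 <= 9 -> yes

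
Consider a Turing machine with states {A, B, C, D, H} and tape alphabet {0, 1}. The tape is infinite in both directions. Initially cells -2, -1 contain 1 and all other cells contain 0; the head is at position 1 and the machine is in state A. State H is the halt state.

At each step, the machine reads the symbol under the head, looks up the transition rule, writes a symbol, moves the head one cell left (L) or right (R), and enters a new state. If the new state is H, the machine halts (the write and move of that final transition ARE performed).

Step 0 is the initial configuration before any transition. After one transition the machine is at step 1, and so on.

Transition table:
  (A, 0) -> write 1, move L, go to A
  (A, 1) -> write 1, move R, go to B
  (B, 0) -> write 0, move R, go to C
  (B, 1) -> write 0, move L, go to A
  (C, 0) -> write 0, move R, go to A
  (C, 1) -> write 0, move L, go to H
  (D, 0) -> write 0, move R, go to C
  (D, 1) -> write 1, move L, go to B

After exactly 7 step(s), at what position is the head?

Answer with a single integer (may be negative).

Step 1: in state A at pos 1, read 0 -> (A,0)->write 1,move L,goto A. Now: state=A, head=0, tape[-3..2]=011010 (head:    ^)
Step 2: in state A at pos 0, read 0 -> (A,0)->write 1,move L,goto A. Now: state=A, head=-1, tape[-3..2]=011110 (head:   ^)
Step 3: in state A at pos -1, read 1 -> (A,1)->write 1,move R,goto B. Now: state=B, head=0, tape[-3..2]=011110 (head:    ^)
Step 4: in state B at pos 0, read 1 -> (B,1)->write 0,move L,goto A. Now: state=A, head=-1, tape[-3..2]=011010 (head:   ^)
Step 5: in state A at pos -1, read 1 -> (A,1)->write 1,move R,goto B. Now: state=B, head=0, tape[-3..2]=011010 (head:    ^)
Step 6: in state B at pos 0, read 0 -> (B,0)->write 0,move R,goto C. Now: state=C, head=1, tape[-3..2]=011010 (head:     ^)
Step 7: in state C at pos 1, read 1 -> (C,1)->write 0,move L,goto H. Now: state=H, head=0, tape[-3..2]=011000 (head:    ^)

Answer: 0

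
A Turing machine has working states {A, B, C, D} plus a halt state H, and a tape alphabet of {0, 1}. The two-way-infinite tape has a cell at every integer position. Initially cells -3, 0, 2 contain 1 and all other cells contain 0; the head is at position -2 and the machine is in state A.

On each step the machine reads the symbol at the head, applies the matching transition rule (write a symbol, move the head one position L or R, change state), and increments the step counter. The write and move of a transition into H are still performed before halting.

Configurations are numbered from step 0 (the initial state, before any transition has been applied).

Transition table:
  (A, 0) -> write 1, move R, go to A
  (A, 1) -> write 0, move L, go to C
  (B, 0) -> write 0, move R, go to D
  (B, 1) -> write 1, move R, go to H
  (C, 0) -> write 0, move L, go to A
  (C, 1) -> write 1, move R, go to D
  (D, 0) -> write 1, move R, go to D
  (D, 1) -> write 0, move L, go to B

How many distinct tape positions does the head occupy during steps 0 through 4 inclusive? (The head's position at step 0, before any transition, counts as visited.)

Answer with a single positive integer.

Step 1: in state A at pos -2, read 0 -> (A,0)->write 1,move R,goto A. Now: state=A, head=-1, tape[-4..3]=01101010 (head:    ^)
Step 2: in state A at pos -1, read 0 -> (A,0)->write 1,move R,goto A. Now: state=A, head=0, tape[-4..3]=01111010 (head:     ^)
Step 3: in state A at pos 0, read 1 -> (A,1)->write 0,move L,goto C. Now: state=C, head=-1, tape[-4..3]=01110010 (head:    ^)
Step 4: in state C at pos -1, read 1 -> (C,1)->write 1,move R,goto D. Now: state=D, head=0, tape[-4..3]=01110010 (head:     ^)
Head positions at steps 0..4: starting at -2, distinct positions visited = {-2, -1, 0} -> 3 position(s)

Answer: 3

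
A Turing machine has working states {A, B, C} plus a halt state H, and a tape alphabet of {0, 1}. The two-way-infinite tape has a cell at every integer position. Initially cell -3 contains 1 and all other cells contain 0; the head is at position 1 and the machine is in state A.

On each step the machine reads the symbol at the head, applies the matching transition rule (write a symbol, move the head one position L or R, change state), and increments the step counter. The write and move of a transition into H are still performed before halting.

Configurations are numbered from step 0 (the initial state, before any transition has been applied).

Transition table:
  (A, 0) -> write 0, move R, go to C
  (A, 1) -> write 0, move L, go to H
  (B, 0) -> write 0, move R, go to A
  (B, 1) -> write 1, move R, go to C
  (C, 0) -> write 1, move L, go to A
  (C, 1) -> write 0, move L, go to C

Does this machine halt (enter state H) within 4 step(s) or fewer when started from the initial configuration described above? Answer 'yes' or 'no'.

Step 1: in state A at pos 1, read 0 -> (A,0)->write 0,move R,goto C. Now: state=C, head=2, tape[-4..3]=01000000 (head:       ^)
Step 2: in state C at pos 2, read 0 -> (C,0)->write 1,move L,goto A. Now: state=A, head=1, tape[-4..3]=01000010 (head:      ^)
Step 3: in state A at pos 1, read 0 -> (A,0)->write 0,move R,goto C. Now: state=C, head=2, tape[-4..3]=01000010 (head:       ^)
Step 4: in state C at pos 2, read 1 -> (C,1)->write 0,move L,goto C. Now: state=C, head=1, tape[-4..3]=01000000 (head:      ^)
After 4 step(s): state = C (not H) -> not halted within 4 -> no

Answer: no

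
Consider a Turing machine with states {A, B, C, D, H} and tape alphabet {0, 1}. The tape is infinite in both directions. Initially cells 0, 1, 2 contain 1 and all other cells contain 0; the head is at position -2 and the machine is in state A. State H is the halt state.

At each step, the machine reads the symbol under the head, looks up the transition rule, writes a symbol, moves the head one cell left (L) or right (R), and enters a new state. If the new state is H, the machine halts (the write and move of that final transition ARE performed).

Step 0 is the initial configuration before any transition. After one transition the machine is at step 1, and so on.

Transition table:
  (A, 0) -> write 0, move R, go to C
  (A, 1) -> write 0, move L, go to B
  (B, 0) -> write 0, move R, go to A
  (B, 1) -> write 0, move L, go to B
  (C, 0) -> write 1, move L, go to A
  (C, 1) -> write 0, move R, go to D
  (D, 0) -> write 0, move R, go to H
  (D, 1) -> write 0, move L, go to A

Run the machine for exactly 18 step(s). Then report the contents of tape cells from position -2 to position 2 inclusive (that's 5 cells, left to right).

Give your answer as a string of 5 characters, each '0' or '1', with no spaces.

Answer: 00001

Derivation:
Step 1: in state A at pos -2, read 0 -> (A,0)->write 0,move R,goto C. Now: state=C, head=-1, tape[-3..3]=0001110 (head:   ^)
Step 2: in state C at pos -1, read 0 -> (C,0)->write 1,move L,goto A. Now: state=A, head=-2, tape[-3..3]=0011110 (head:  ^)
Step 3: in state A at pos -2, read 0 -> (A,0)->write 0,move R,goto C. Now: state=C, head=-1, tape[-3..3]=0011110 (head:   ^)
Step 4: in state C at pos -1, read 1 -> (C,1)->write 0,move R,goto D. Now: state=D, head=0, tape[-3..3]=0001110 (head:    ^)
Step 5: in state D at pos 0, read 1 -> (D,1)->write 0,move L,goto A. Now: state=A, head=-1, tape[-3..3]=0000110 (head:   ^)
Step 6: in state A at pos -1, read 0 -> (A,0)->write 0,move R,goto C. Now: state=C, head=0, tape[-3..3]=0000110 (head:    ^)
Step 7: in state C at pos 0, read 0 -> (C,0)->write 1,move L,goto A. Now: state=A, head=-1, tape[-3..3]=0001110 (head:   ^)
Step 8: in state A at pos -1, read 0 -> (A,0)->write 0,move R,goto C. Now: state=C, head=0, tape[-3..3]=0001110 (head:    ^)
Step 9: in state C at pos 0, read 1 -> (C,1)->write 0,move R,goto D. Now: state=D, head=1, tape[-3..3]=0000110 (head:     ^)
Step 10: in state D at pos 1, read 1 -> (D,1)->write 0,move L,goto A. Now: state=A, head=0, tape[-3..3]=0000010 (head:    ^)
Step 11: in state A at pos 0, read 0 -> (A,0)->write 0,move R,goto C. Now: state=C, head=1, tape[-3..3]=0000010 (head:     ^)
Step 12: in state C at pos 1, read 0 -> (C,0)->write 1,move L,goto A. Now: state=A, head=0, tape[-3..3]=0000110 (head:    ^)
Step 13: in state A at pos 0, read 0 -> (A,0)->write 0,move R,goto C. Now: state=C, head=1, tape[-3..3]=0000110 (head:     ^)
Step 14: in state C at pos 1, read 1 -> (C,1)->write 0,move R,goto D. Now: state=D, head=2, tape[-3..3]=0000010 (head:      ^)
Step 15: in state D at pos 2, read 1 -> (D,1)->write 0,move L,goto A. Now: state=A, head=1, tape[-3..3]=0000000 (head:     ^)
Step 16: in state A at pos 1, read 0 -> (A,0)->write 0,move R,goto C. Now: state=C, head=2, tape[-3..3]=0000000 (head:      ^)
Step 17: in state C at pos 2, read 0 -> (C,0)->write 1,move L,goto A. Now: state=A, head=1, tape[-3..3]=0000010 (head:     ^)
Step 18: in state A at pos 1, read 0 -> (A,0)->write 0,move R,goto C. Now: state=C, head=2, tape[-3..3]=0000010 (head:      ^)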